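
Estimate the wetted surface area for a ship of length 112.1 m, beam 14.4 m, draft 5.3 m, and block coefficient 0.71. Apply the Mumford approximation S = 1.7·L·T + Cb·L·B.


Formula: S = 1.7*L*T + V/T with V = Cb*L*B*T, i.e. S = L * (1.7*T + Cb*B)
Step 1 — 1.7*T = 1.7 * 5.3 = 9.01 m
Step 2 — Cb*B = 0.71 * 14.4 = 10.224 m
Step 3 — 1.7*T + Cb*B = 9.01 + 10.224 = 19.234 m
Step 4 — S = 112.1 * 19.234 ≈ 2156.1 m^2 (5 s.f.)

2156.1 m^2


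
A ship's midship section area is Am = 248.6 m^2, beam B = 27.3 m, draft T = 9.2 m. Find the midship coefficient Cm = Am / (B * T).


Formula: Cm = Am / (B * T)
Step 1 — B * T = 27.3 * 9.2 = 251.16 m^2
Step 2 — Cm = 248.6 / 251.16 ≈ 0.98981 (5 s.f.)

0.98981


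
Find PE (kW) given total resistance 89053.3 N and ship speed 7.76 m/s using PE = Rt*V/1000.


Formula: PE = Rt * V / 1000 (kW)
Step 1 — PE (W) = 89053.3 * 7.76 = 691053.608 W
Step 2 — PE (kW) = 691053.608 / 1000 ≈ 691.05 kW (5 s.f.)

691.05 kW


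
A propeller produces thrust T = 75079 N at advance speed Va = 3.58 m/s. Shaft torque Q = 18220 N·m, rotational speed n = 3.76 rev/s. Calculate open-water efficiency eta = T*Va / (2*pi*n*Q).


Formula: eta = T * Va / (2 * pi * n * Q)
Step 1 — numerator = T * Va = 75079 * 3.58 = 268782.82
Step 2 — 2 * pi * n = 2 * pi * 3.76 = 23.624777
Step 3 — denominator = 23.624777 * 18220 = 430443.44
Step 4 — eta = 268782.82 / 430443.44 ≈ 0.62443 (5 s.f.)

0.62443


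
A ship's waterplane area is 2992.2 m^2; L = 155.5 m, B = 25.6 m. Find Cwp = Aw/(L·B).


Formula: Cwp = Aw / (L * B)
Step 1 — L * B = 155.5 * 25.6 = 3980.8 m^2
Step 2 — Cwp = 2992.2 / 3980.8 ≈ 0.75166 (5 s.f.)

0.75166


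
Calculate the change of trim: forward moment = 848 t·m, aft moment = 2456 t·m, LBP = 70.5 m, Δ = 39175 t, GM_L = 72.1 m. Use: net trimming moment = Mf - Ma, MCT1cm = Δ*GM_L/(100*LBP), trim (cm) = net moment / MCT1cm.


Formula: net trimming moment = Mf - Ma; MCT1cm = Δ*GM_L/(100*LBP); trim = net moment / MCT1cm
Step 1 — net trimming moment = 848 - 2456 = -1608 t·m
Step 2 — MCT1cm = 39175 * 72.1 / (100 * 70.5) = 400.6408 t·m/cm
Step 3 — trim = -1608 / 400.6408 ≈ -4.0136 cm (5 s.f.)

-4.0136 cm


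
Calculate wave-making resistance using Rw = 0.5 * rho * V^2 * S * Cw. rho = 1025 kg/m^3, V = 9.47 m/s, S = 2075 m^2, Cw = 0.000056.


Formula: Rw = 0.5 * rho * V^2 * S * Cw
Step 1 — V^2 = 9.47^2 = 89.6809
Step 2 — 0.5 * rho * V^2 = 0.5 * 1025 * 89.6809 = 45961.46125
Step 3 — Rw = 45961.46125 * 2075 * 0.000056 ≈ 5340.7 N (5 s.f.)

5340.7 N


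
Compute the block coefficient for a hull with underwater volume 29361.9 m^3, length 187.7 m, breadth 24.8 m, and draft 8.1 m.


Formula: Cb = V / (L * B * T)
Step 1 — L * B * T = 187.7 * 24.8 * 8.1 = 37705.176 m^3
Step 2 — Cb = 29361.9 / 37705.176 ≈ 0.77872 (5 s.f.)

0.77872


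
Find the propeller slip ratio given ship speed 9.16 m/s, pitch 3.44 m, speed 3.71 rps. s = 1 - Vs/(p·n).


Formula: s = 1 - Vs / (p * n)
Step 1 — p * n = 3.44 * 3.71 = 12.7624
Step 2 — Vs / (p*n) = 9.16 / 12.7624 = 0.717733 (6 d.p.)
Step 3 — s = 1 - 0.717733 = 0.282267

0.282267


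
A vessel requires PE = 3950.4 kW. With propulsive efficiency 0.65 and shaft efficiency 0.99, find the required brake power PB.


Formula: PB = PE / (eta_D * eta_S)
Step 1 — combined efficiency = eta_D * eta_S = 0.65 * 0.99 = 0.6435
Step 2 — PB = 3950.4 / 0.6435 ≈ 6138.9 kW (5 s.f.)

6138.9 kW


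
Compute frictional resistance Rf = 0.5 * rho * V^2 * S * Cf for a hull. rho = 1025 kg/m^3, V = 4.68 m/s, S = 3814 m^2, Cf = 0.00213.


Formula: Rf = 0.5 * rho * V^2 * S * Cf
Step 1 — V^2 = 4.68^2 = 21.9024
Step 2 — 0.5 * rho * V^2 = 0.5 * 1025 * 21.9024 = 11224.98
Step 3 — Rf = 11224.98 * 3814 * 0.00213 ≈ 91190 N (5 s.f.)

91190 N


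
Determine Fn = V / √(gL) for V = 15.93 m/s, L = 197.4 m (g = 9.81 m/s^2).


Formula: Fn = V / sqrt(g * L)
Step 1 — g * L = 9.81 * 197.4 = 1936.494
Step 2 — sqrt(g * L) = sqrt(1936.494) = 44.005613
Step 3 — Fn = 15.93 / 44.005613 ≈ 0.36200 (5 s.f.)

0.36200


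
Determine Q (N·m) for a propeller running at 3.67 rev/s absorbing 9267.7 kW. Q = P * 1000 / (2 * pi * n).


Formula: Q = P_W / (2 * pi * n)
Step 1 — P_W = 9267.7 kW * 1000 = 9267700.0 W
Step 2 — 2 * pi * n = 2 * pi * 3.67 = 23.05929
Step 3 — Q = 9267700.0 / 23.05929 ≈ 401910 N·m (5 s.f.)

401910 N·m


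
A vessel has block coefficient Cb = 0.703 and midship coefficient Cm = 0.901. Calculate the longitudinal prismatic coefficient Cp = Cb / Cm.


Formula: Cp = Cb / Cm
Substituting: Cp = 0.703 / 0.901
Result: Cp ≈ 0.78024 (5 s.f.)

0.78024


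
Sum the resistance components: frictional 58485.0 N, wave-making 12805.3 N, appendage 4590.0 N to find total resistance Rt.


Formula: Rt = Rf + Rw + Ra
Substituting: Rt = 58485.0 + 12805.3 + 4590.0
Result: Rt = 75880.3 N

75880.3 N


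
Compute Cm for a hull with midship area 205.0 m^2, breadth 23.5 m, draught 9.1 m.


Formula: Cm = Am / (B * T)
Step 1 — B * T = 23.5 * 9.1 = 213.85 m^2
Step 2 — Cm = 205.0 / 213.85 ≈ 0.95862 (5 s.f.)

0.95862


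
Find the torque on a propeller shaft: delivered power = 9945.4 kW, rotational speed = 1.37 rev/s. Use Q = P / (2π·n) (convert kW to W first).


Formula: Q = P_W / (2 * pi * n)
Step 1 — P_W = 9945.4 kW * 1000 = 9945400.0 W
Step 2 — 2 * pi * n = 2 * pi * 1.37 = 8.607964
Step 3 — Q = 9945400.0 / 8.607964 ≈ 1155400 N·m (5 s.f.)

1155400 N·m


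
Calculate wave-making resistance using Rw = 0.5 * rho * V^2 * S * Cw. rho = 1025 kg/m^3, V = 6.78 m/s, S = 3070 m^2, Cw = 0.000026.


Formula: Rw = 0.5 * rho * V^2 * S * Cw
Step 1 — V^2 = 6.78^2 = 45.9684
Step 2 — 0.5 * rho * V^2 = 0.5 * 1025 * 45.9684 = 23558.805
Step 3 — Rw = 23558.805 * 3070 * 0.000026 ≈ 1880.5 N (5 s.f.)

1880.5 N


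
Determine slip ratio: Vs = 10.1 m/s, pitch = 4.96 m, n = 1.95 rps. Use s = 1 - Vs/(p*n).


Formula: s = 1 - Vs / (p * n)
Step 1 — p * n = 4.96 * 1.95 = 9.672
Step 2 — Vs / (p*n) = 10.1 / 9.672 = 1.044251 (6 d.p.)
Step 3 — s = 1 - 1.044251 = -0.044251

-0.044251


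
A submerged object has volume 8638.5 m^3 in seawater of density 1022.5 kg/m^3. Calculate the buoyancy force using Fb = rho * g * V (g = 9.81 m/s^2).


Formula: Fb = rho * g * V
Substituting: Fb = 1022.5 * 9.81 * 8638.5
Intermediate: 1022.5 * 9.81 = 10030.725
Result: Fb = 10030.725 * 8638.5 ≈ 86650000 N (5 s.f.)

86650000 N


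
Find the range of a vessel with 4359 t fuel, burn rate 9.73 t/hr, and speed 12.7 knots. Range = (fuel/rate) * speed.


Formula: endurance = fuel / rate; range = endurance * speed
Step 1 — endurance = 4359 / 9.73 = 447.9959 hours
Step 2 — range = 447.9959 * 12.7 ≈ 5689.5 nautical miles (5 s.f.)

5689.5 NM


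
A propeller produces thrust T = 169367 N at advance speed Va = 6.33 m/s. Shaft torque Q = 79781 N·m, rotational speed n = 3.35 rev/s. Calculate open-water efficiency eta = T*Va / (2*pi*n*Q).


Formula: eta = T * Va / (2 * pi * n * Q)
Step 1 — numerator = T * Va = 169367 * 6.33 = 1072093.11
Step 2 — 2 * pi * n = 2 * pi * 3.35 = 21.048671
Step 3 — denominator = 21.048671 * 79781 = 1679284.02
Step 4 — eta = 1072093.11 / 1679284.02 ≈ 0.63842 (5 s.f.)

0.63842


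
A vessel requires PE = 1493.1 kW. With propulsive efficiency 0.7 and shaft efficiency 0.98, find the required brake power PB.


Formula: PB = PE / (eta_D * eta_S)
Step 1 — combined efficiency = eta_D * eta_S = 0.7 * 0.98 = 0.686
Step 2 — PB = 1493.1 / 0.686 ≈ 2176.5 kW (5 s.f.)

2176.5 kW


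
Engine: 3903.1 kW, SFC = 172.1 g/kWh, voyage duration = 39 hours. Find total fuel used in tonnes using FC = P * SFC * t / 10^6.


Formula: FC (tonnes) = P * SFC * t / 1,000,000
Step 1 — P * SFC * t = 3903.1 * 172.1 * 39 = 26197216.89 g
Step 2 — FC (tonnes) = 26197216.89 / 1,000,000 ≈ 26.197 tonnes (5 s.f.)

26.197 tonnes


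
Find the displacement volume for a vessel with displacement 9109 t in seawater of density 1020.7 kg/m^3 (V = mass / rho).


Formula: V = mass / rho
Step 1 — convert tonnes to kg: 9109 t * 1000 = 9109000 kg
Step 2 — V = 9109000 / 1020.7 ≈ 8924.3 m^3 (5 s.f.)

8924.3 m^3


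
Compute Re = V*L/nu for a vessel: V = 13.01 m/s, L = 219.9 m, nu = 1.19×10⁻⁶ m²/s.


Formula: Re = V * L / nu
Step 1 — V * L = 13.01 * 219.9 = 2860.899 m^2/s
Step 2 — Re = 2860.899 / 1.19e-6 = 2.40e+09

2.40e+09


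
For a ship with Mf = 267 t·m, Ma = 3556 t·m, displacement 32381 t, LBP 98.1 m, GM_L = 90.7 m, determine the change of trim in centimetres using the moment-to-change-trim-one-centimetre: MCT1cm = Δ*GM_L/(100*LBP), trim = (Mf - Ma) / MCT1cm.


Formula: net trimming moment = Mf - Ma; MCT1cm = Δ*GM_L/(100*LBP); trim = net moment / MCT1cm
Step 1 — net trimming moment = 267 - 3556 = -3289 t·m
Step 2 — MCT1cm = 32381 * 90.7 / (100 * 98.1) = 299.384 t·m/cm
Step 3 — trim = -3289 / 299.384 ≈ -10.986 cm (5 s.f.)

-10.986 cm


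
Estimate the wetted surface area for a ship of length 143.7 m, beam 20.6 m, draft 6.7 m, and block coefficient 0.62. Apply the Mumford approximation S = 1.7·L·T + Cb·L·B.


Formula: S = 1.7*L*T + V/T with V = Cb*L*B*T, i.e. S = L * (1.7*T + Cb*B)
Step 1 — 1.7*T = 1.7 * 6.7 = 11.39 m
Step 2 — Cb*B = 0.62 * 20.6 = 12.772 m
Step 3 — 1.7*T + Cb*B = 11.39 + 12.772 = 24.162 m
Step 4 — S = 143.7 * 24.162 ≈ 3472.1 m^2 (5 s.f.)

3472.1 m^2


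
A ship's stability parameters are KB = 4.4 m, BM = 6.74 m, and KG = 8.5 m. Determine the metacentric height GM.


Formula: GM = KB + BM - KG
Step 1 — KM = KB + BM = 4.4 + 6.74 = 11.14 m
Step 2 — GM = KM - KG = 11.14 - 8.5 = 2.64 m

2.64 m


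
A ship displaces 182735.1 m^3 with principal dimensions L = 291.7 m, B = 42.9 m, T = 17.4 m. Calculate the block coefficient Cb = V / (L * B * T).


Formula: Cb = V / (L * B * T)
Step 1 — L * B * T = 291.7 * 42.9 * 17.4 = 217742.382 m^3
Step 2 — Cb = 182735.1 / 217742.382 ≈ 0.83923 (5 s.f.)

0.83923


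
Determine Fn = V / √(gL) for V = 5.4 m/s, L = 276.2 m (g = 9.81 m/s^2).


Formula: Fn = V / sqrt(g * L)
Step 1 — g * L = 9.81 * 276.2 = 2709.522
Step 2 — sqrt(g * L) = sqrt(2709.522) = 52.053069
Step 3 — Fn = 5.4 / 52.053069 ≈ 0.10374 (5 s.f.)

0.10374


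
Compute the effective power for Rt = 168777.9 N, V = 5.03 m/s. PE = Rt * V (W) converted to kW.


Formula: PE = Rt * V / 1000 (kW)
Step 1 — PE (W) = 168777.9 * 5.03 = 848952.837 W
Step 2 — PE (kW) = 848952.837 / 1000 ≈ 848.95 kW (5 s.f.)

848.95 kW


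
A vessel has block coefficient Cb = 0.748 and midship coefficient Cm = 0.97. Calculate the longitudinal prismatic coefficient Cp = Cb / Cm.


Formula: Cp = Cb / Cm
Substituting: Cp = 0.748 / 0.97
Result: Cp ≈ 0.77113 (5 s.f.)

0.77113


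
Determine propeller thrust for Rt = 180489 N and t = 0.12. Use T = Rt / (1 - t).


Formula: T = Rt / (1 - t)
Step 1 — (1 - t) = 1 - 0.12 = 0.88
Step 2 — T = 180489 / 0.88 ≈ 205100 N (5 s.f.)

205100 N


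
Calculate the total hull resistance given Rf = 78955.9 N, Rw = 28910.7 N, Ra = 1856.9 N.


Formula: Rt = Rf + Rw + Ra
Substituting: Rt = 78955.9 + 28910.7 + 1856.9
Result: Rt = 109723.5 N

109723.5 N


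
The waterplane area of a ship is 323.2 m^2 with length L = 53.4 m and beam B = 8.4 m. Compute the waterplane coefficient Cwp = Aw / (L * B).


Formula: Cwp = Aw / (L * B)
Step 1 — L * B = 53.4 * 8.4 = 448.56 m^2
Step 2 — Cwp = 323.2 / 448.56 ≈ 0.72053 (5 s.f.)

0.72053


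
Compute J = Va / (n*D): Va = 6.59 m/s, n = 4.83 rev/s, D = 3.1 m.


Formula: J = Va / (n * D)
Step 1 — n * D = 4.83 * 3.1 = 14.973
Step 2 — J = 6.59 / 14.973 ≈ 0.44013 (5 s.f.)

0.44013


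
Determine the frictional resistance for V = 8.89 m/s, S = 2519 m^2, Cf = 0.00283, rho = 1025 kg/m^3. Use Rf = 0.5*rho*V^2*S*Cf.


Formula: Rf = 0.5 * rho * V^2 * S * Cf
Step 1 — V^2 = 8.89^2 = 79.0321
Step 2 — 0.5 * rho * V^2 = 0.5 * 1025 * 79.0321 = 40503.95125
Step 3 — Rf = 40503.95125 * 2519 * 0.00283 ≈ 288740 N (5 s.f.)

288740 N


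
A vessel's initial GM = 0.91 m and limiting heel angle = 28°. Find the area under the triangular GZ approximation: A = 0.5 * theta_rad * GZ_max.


Formula: GZ_max = GM * sin(theta); Area = 0.5 * theta_rad * GZ_max
Step 1 — GZ_max = 0.91 * sin(28°) = 0.91 * 0.469472 = 0.42722 m
Step 2 — theta_rad = 28 * pi/180 = 0.488692 rad
Step 3 — Area = 0.5 * 0.488692 * 0.42722 ≈ 0.10439 m·rad (5 s.f.)

0.10439 m·rad


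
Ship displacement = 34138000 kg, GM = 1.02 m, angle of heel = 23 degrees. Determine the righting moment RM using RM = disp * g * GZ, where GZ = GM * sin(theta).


Formula: GZ = GM * sin(theta); RM = disp * g * GZ
Step 1 — GZ = 1.02 * sin(23°) = 1.02 * 0.390731 = 0.398546 m
Step 2 — RM = 34138000 * 9.81 * 0.398546 ≈ 133470000 N·m (5 s.f.)

133470000 N·m


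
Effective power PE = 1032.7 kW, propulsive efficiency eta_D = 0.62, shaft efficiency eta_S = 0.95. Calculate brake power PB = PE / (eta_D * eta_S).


Formula: PB = PE / (eta_D * eta_S)
Step 1 — combined efficiency = eta_D * eta_S = 0.62 * 0.95 = 0.589
Step 2 — PB = 1032.7 / 0.589 ≈ 1753.3 kW (5 s.f.)

1753.3 kW


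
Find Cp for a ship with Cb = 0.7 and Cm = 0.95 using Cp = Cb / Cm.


Formula: Cp = Cb / Cm
Substituting: Cp = 0.7 / 0.95
Result: Cp ≈ 0.73684 (5 s.f.)

0.73684


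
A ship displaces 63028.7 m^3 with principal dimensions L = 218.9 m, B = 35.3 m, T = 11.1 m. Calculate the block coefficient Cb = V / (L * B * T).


Formula: Cb = V / (L * B * T)
Step 1 — L * B * T = 218.9 * 35.3 * 11.1 = 85771.587 m^3
Step 2 — Cb = 63028.7 / 85771.587 ≈ 0.73484 (5 s.f.)

0.73484


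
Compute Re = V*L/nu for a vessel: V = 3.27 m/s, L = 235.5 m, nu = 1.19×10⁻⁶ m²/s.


Formula: Re = V * L / nu
Step 1 — V * L = 3.27 * 235.5 = 770.085 m^2/s
Step 2 — Re = 770.085 / 1.19e-6 = 6.47e+08

6.47e+08


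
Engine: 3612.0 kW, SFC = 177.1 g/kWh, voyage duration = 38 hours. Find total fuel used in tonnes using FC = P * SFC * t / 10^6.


Formula: FC (tonnes) = P * SFC * t / 1,000,000
Step 1 — P * SFC * t = 3612.0 * 177.1 * 38 = 24308037.6 g
Step 2 — FC (tonnes) = 24308037.6 / 1,000,000 ≈ 24.308 tonnes (5 s.f.)

24.308 tonnes


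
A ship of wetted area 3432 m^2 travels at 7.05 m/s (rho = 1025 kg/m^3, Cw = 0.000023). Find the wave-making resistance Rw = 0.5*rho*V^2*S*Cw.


Formula: Rw = 0.5 * rho * V^2 * S * Cw
Step 1 — V^2 = 7.05^2 = 49.7025
Step 2 — 0.5 * rho * V^2 = 0.5 * 1025 * 49.7025 = 25472.53125
Step 3 — Rw = 25472.53125 * 3432 * 0.000023 ≈ 2010.7 N (5 s.f.)

2010.7 N


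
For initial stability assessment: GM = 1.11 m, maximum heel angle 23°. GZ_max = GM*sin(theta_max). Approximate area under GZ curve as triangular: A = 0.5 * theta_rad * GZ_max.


Formula: GZ_max = GM * sin(theta); Area = 0.5 * theta_rad * GZ_max
Step 1 — GZ_max = 1.11 * sin(23°) = 1.11 * 0.390731 = 0.433711 m
Step 2 — theta_rad = 23 * pi/180 = 0.401426 rad
Step 3 — Area = 0.5 * 0.401426 * 0.433711 ≈ 0.087051 m·rad (5 s.f.)

0.087051 m·rad


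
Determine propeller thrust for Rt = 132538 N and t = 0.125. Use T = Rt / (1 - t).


Formula: T = Rt / (1 - t)
Step 1 — (1 - t) = 1 - 0.125 = 0.875
Step 2 — T = 132538 / 0.875 ≈ 151470 N (5 s.f.)

151470 N


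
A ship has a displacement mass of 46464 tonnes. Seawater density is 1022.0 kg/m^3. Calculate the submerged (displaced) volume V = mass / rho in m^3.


Formula: V = mass / rho
Step 1 — convert tonnes to kg: 46464 t * 1000 = 46464000 kg
Step 2 — V = 46464000 / 1022.0 ≈ 45464 m^3 (5 s.f.)

45464 m^3


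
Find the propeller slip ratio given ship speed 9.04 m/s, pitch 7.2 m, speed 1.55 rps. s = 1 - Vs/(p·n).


Formula: s = 1 - Vs / (p * n)
Step 1 — p * n = 7.2 * 1.55 = 11.16
Step 2 — Vs / (p*n) = 9.04 / 11.16 = 0.810036 (6 d.p.)
Step 3 — s = 1 - 0.810036 = 0.189964

0.189964


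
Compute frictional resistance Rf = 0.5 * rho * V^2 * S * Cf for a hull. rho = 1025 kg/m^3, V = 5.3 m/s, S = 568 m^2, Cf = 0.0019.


Formula: Rf = 0.5 * rho * V^2 * S * Cf
Step 1 — V^2 = 5.3^2 = 28.09
Step 2 — 0.5 * rho * V^2 = 0.5 * 1025 * 28.09 = 14396.125
Step 3 — Rf = 14396.125 * 568 * 0.0019 ≈ 15536 N (5 s.f.)

15536 N


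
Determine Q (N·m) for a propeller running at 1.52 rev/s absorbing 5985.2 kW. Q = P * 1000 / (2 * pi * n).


Formula: Q = P_W / (2 * pi * n)
Step 1 — P_W = 5985.2 kW * 1000 = 5985200.0 W
Step 2 — 2 * pi * n = 2 * pi * 1.52 = 9.550442
Step 3 — Q = 5985200.0 / 9.550442 ≈ 626690 N·m (5 s.f.)

626690 N·m


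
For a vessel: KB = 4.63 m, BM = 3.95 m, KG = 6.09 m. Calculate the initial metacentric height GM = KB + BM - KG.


Formula: GM = KB + BM - KG
Step 1 — KM = KB + BM = 4.63 + 3.95 = 8.58 m
Step 2 — GM = KM - KG = 8.58 - 6.09 = 2.49 m

2.49 m


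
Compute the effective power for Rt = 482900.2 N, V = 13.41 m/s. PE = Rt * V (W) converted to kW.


Formula: PE = Rt * V / 1000 (kW)
Step 1 — PE (W) = 482900.2 * 13.41 = 6475691.682 W
Step 2 — PE (kW) = 6475691.682 / 1000 ≈ 6475.7 kW (5 s.f.)

6475.7 kW


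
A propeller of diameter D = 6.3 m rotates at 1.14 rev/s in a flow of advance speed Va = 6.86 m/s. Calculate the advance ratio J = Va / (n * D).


Formula: J = Va / (n * D)
Step 1 — n * D = 1.14 * 6.3 = 7.182
Step 2 — J = 6.86 / 7.182 ≈ 0.95517 (5 s.f.)

0.95517


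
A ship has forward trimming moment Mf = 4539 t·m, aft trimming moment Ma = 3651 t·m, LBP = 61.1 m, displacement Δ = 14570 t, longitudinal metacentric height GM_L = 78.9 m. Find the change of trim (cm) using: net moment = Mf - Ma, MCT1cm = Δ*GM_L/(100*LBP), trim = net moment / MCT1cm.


Formula: net trimming moment = Mf - Ma; MCT1cm = Δ*GM_L/(100*LBP); trim = net moment / MCT1cm
Step 1 — net trimming moment = 4539 - 3651 = 888 t·m
Step 2 — MCT1cm = 14570 * 78.9 / (100 * 61.1) = 188.1462 t·m/cm
Step 3 — trim = 888 / 188.1462 ≈ 4.7197 cm (5 s.f.)

4.7197 cm


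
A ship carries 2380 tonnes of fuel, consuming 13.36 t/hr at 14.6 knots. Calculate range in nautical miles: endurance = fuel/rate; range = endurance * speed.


Formula: endurance = fuel / rate; range = endurance * speed
Step 1 — endurance = 2380 / 13.36 = 178.1437 hours
Step 2 — range = 178.1437 * 14.6 ≈ 2600.9 nautical miles (5 s.f.)

2600.9 NM


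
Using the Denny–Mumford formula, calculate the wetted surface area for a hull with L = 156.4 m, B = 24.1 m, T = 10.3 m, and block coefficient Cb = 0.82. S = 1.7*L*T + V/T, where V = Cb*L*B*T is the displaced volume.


Formula: S = 1.7*L*T + V/T with V = Cb*L*B*T, i.e. S = L * (1.7*T + Cb*B)
Step 1 — 1.7*T = 1.7 * 10.3 = 17.51 m
Step 2 — Cb*B = 0.82 * 24.1 = 19.762 m
Step 3 — 1.7*T + Cb*B = 17.51 + 19.762 = 37.272 m
Step 4 — S = 156.4 * 37.272 ≈ 5829.3 m^2 (5 s.f.)

5829.3 m^2


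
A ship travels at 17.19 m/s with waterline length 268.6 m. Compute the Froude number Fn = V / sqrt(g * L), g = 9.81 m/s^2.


Formula: Fn = V / sqrt(g * L)
Step 1 — g * L = 9.81 * 268.6 = 2634.966
Step 2 — sqrt(g * L) = sqrt(2634.966) = 51.33192
Step 3 — Fn = 17.19 / 51.33192 ≈ 0.33488 (5 s.f.)

0.33488


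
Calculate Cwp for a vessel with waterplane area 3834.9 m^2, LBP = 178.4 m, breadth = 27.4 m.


Formula: Cwp = Aw / (L * B)
Step 1 — L * B = 178.4 * 27.4 = 4888.16 m^2
Step 2 — Cwp = 3834.9 / 4888.16 ≈ 0.78453 (5 s.f.)

0.78453


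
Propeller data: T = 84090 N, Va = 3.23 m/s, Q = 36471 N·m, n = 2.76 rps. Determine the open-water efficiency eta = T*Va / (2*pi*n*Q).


Formula: eta = T * Va / (2 * pi * n * Q)
Step 1 — numerator = T * Va = 84090 * 3.23 = 271610.7
Step 2 — 2 * pi * n = 2 * pi * 2.76 = 17.341591
Step 3 — denominator = 17.341591 * 36471 = 632465.17
Step 4 — eta = 271610.7 / 632465.17 ≈ 0.42945 (5 s.f.)

0.42945


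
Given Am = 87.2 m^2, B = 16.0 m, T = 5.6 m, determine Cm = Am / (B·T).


Formula: Cm = Am / (B * T)
Step 1 — B * T = 16.0 * 5.6 = 89.6 m^2
Step 2 — Cm = 87.2 / 89.6 ≈ 0.97321 (5 s.f.)

0.97321


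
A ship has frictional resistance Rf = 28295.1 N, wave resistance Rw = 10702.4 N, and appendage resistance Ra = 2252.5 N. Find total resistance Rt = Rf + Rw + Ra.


Formula: Rt = Rf + Rw + Ra
Substituting: Rt = 28295.1 + 10702.4 + 2252.5
Result: Rt = 41250.0 N

41250.0 N


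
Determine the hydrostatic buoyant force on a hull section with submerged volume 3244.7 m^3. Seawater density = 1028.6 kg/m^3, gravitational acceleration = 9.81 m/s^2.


Formula: Fb = rho * g * V
Substituting: Fb = 1028.6 * 9.81 * 3244.7
Intermediate: 1028.6 * 9.81 = 10090.566
Result: Fb = 10090.566 * 3244.7 ≈ 32741000 N (5 s.f.)

32741000 N


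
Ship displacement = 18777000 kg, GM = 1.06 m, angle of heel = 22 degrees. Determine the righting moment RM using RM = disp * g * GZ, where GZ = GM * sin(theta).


Formula: GZ = GM * sin(theta); RM = disp * g * GZ
Step 1 — GZ = 1.06 * sin(22°) = 1.06 * 0.374607 = 0.397083 m
Step 2 — RM = 18777000 * 9.81 * 0.397083 ≈ 73144000 N·m (5 s.f.)

73144000 N·m


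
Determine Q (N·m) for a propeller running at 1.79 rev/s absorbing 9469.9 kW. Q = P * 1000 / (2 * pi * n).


Formula: Q = P_W / (2 * pi * n)
Step 1 — P_W = 9469.9 kW * 1000 = 9469900.0 W
Step 2 — 2 * pi * n = 2 * pi * 1.79 = 11.246902
Step 3 — Q = 9469900.0 / 11.246902 ≈ 842000 N·m (5 s.f.)

842000 N·m


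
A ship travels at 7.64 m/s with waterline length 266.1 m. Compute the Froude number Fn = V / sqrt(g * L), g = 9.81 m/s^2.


Formula: Fn = V / sqrt(g * L)
Step 1 — g * L = 9.81 * 266.1 = 2610.441
Step 2 — sqrt(g * L) = sqrt(2610.441) = 51.092475
Step 3 — Fn = 7.64 / 51.092475 ≈ 0.14953 (5 s.f.)

0.14953


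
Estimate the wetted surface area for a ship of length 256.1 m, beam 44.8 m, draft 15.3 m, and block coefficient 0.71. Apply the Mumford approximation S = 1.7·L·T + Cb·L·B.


Formula: S = 1.7*L*T + V/T with V = Cb*L*B*T, i.e. S = L * (1.7*T + Cb*B)
Step 1 — 1.7*T = 1.7 * 15.3 = 26.01 m
Step 2 — Cb*B = 0.71 * 44.8 = 31.808 m
Step 3 — 1.7*T + Cb*B = 26.01 + 31.808 = 57.818 m
Step 4 — S = 256.1 * 57.818 ≈ 14807 m^2 (5 s.f.)

14807 m^2


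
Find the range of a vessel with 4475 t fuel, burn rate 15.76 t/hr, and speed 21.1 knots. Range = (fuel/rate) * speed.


Formula: endurance = fuel / rate; range = endurance * speed
Step 1 — endurance = 4475 / 15.76 = 283.9467 hours
Step 2 — range = 283.9467 * 21.1 ≈ 5991.3 nautical miles (5 s.f.)

5991.3 NM


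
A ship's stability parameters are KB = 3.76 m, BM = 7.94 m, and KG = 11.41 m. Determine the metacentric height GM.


Formula: GM = KB + BM - KG
Step 1 — KM = KB + BM = 3.76 + 7.94 = 11.7 m
Step 2 — GM = KM - KG = 11.7 - 11.41 = 0.29 m

0.29 m


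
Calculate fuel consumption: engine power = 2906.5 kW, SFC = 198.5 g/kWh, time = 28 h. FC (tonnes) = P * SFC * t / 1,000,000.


Formula: FC (tonnes) = P * SFC * t / 1,000,000
Step 1 — P * SFC * t = 2906.5 * 198.5 * 28 = 16154327.0 g
Step 2 — FC (tonnes) = 16154327.0 / 1,000,000 ≈ 16.154 tonnes (5 s.f.)

16.154 tonnes


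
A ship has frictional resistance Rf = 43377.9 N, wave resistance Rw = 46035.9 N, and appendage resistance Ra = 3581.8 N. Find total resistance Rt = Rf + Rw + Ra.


Formula: Rt = Rf + Rw + Ra
Substituting: Rt = 43377.9 + 46035.9 + 3581.8
Result: Rt = 92995.6 N

92995.6 N


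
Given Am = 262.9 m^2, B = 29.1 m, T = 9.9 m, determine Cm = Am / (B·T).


Formula: Cm = Am / (B * T)
Step 1 — B * T = 29.1 * 9.9 = 288.09 m^2
Step 2 — Cm = 262.9 / 288.09 ≈ 0.91256 (5 s.f.)

0.91256


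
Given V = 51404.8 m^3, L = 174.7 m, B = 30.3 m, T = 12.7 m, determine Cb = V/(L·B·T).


Formula: Cb = V / (L * B * T)
Step 1 — L * B * T = 174.7 * 30.3 * 12.7 = 67226.307 m^3
Step 2 — Cb = 51404.8 / 67226.307 ≈ 0.76465 (5 s.f.)

0.76465


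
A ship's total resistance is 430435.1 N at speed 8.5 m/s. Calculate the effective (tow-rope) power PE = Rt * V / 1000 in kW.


Formula: PE = Rt * V / 1000 (kW)
Step 1 — PE (W) = 430435.1 * 8.5 = 3658698.35 W
Step 2 — PE (kW) = 3658698.35 / 1000 ≈ 3658.7 kW (5 s.f.)

3658.7 kW


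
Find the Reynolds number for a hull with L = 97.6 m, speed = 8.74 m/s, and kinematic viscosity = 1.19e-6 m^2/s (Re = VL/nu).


Formula: Re = V * L / nu
Step 1 — V * L = 8.74 * 97.6 = 853.024 m^2/s
Step 2 — Re = 853.024 / 1.19e-6 = 7.17e+08

7.17e+08


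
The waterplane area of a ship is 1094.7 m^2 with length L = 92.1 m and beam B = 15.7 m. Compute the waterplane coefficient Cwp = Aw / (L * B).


Formula: Cwp = Aw / (L * B)
Step 1 — L * B = 92.1 * 15.7 = 1445.97 m^2
Step 2 — Cwp = 1094.7 / 1445.97 ≈ 0.75707 (5 s.f.)

0.75707


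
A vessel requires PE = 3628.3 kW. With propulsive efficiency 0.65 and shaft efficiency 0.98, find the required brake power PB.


Formula: PB = PE / (eta_D * eta_S)
Step 1 — combined efficiency = eta_D * eta_S = 0.65 * 0.98 = 0.637
Step 2 — PB = 3628.3 / 0.637 ≈ 5695.9 kW (5 s.f.)

5695.9 kW


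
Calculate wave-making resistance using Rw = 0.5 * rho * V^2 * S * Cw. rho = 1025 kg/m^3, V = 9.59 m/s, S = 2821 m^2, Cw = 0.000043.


Formula: Rw = 0.5 * rho * V^2 * S * Cw
Step 1 — V^2 = 9.59^2 = 91.9681
Step 2 — 0.5 * rho * V^2 = 0.5 * 1025 * 91.9681 = 47133.65125
Step 3 — Rw = 47133.65125 * 2821 * 0.000043 ≈ 5717.5 N (5 s.f.)

5717.5 N


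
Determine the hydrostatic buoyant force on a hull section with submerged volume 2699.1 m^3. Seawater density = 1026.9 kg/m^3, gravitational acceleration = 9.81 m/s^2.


Formula: Fb = rho * g * V
Substituting: Fb = 1026.9 * 9.81 * 2699.1
Intermediate: 1026.9 * 9.81 = 10073.889
Result: Fb = 10073.889 * 2699.1 ≈ 27190000 N (5 s.f.)

27190000 N


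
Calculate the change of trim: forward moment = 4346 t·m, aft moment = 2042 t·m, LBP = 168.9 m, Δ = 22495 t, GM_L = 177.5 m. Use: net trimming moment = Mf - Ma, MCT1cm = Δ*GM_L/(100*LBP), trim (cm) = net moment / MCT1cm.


Formula: net trimming moment = Mf - Ma; MCT1cm = Δ*GM_L/(100*LBP); trim = net moment / MCT1cm
Step 1 — net trimming moment = 4346 - 2042 = 2304 t·m
Step 2 — MCT1cm = 22495 * 177.5 / (100 * 168.9) = 236.4039 t·m/cm
Step 3 — trim = 2304 / 236.4039 ≈ 9.7460 cm (5 s.f.)

9.7460 cm


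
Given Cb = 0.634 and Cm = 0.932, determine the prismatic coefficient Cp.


Formula: Cp = Cb / Cm
Substituting: Cp = 0.634 / 0.932
Result: Cp ≈ 0.68026 (5 s.f.)

0.68026


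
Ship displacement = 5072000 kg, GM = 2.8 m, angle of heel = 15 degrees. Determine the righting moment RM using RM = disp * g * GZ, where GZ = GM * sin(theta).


Formula: GZ = GM * sin(theta); RM = disp * g * GZ
Step 1 — GZ = 2.8 * sin(15°) = 2.8 * 0.258819 = 0.724693 m
Step 2 — RM = 5072000 * 9.81 * 0.724693 ≈ 36058000 N·m (5 s.f.)

36058000 N·m


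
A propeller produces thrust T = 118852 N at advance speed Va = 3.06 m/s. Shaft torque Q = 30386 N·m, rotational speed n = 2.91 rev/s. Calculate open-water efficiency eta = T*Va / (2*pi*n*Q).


Formula: eta = T * Va / (2 * pi * n * Q)
Step 1 — numerator = T * Va = 118852 * 3.06 = 363687.12
Step 2 — 2 * pi * n = 2 * pi * 2.91 = 18.284069
Step 3 — denominator = 18.284069 * 30386 = 555579.72
Step 4 — eta = 363687.12 / 555579.72 ≈ 0.65461 (5 s.f.)

0.65461


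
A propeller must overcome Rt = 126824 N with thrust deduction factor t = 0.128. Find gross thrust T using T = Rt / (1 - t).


Formula: T = Rt / (1 - t)
Step 1 — (1 - t) = 1 - 0.128 = 0.872
Step 2 — T = 126824 / 0.872 ≈ 145440 N (5 s.f.)

145440 N


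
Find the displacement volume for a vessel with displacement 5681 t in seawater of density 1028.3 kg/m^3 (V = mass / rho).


Formula: V = mass / rho
Step 1 — convert tonnes to kg: 5681 t * 1000 = 5681000 kg
Step 2 — V = 5681000 / 1028.3 ≈ 5524.7 m^3 (5 s.f.)

5524.7 m^3


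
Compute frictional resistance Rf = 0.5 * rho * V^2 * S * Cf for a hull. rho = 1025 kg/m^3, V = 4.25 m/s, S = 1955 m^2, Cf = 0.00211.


Formula: Rf = 0.5 * rho * V^2 * S * Cf
Step 1 — V^2 = 4.25^2 = 18.0625
Step 2 — 0.5 * rho * V^2 = 0.5 * 1025 * 18.0625 = 9257.03125
Step 3 — Rf = 9257.03125 * 1955 * 0.00211 ≈ 38186 N (5 s.f.)

38186 N


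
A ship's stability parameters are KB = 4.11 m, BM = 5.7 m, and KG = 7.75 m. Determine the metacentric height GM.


Formula: GM = KB + BM - KG
Step 1 — KM = KB + BM = 4.11 + 5.7 = 9.81 m
Step 2 — GM = KM - KG = 9.81 - 7.75 = 2.06 m

2.06 m


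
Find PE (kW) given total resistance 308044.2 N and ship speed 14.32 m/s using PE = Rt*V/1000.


Formula: PE = Rt * V / 1000 (kW)
Step 1 — PE (W) = 308044.2 * 14.32 = 4411192.944 W
Step 2 — PE (kW) = 4411192.944 / 1000 ≈ 4411.2 kW (5 s.f.)

4411.2 kW


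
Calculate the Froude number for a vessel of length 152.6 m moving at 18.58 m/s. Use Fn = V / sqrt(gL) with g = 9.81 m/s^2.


Formula: Fn = V / sqrt(g * L)
Step 1 — g * L = 9.81 * 152.6 = 1497.006
Step 2 — sqrt(g * L) = sqrt(1497.006) = 38.691162
Step 3 — Fn = 18.58 / 38.691162 ≈ 0.48021 (5 s.f.)

0.48021


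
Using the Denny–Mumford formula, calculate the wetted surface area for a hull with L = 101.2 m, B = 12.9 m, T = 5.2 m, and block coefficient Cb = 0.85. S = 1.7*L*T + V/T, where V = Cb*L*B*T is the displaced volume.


Formula: S = 1.7*L*T + V/T with V = Cb*L*B*T, i.e. S = L * (1.7*T + Cb*B)
Step 1 — 1.7*T = 1.7 * 5.2 = 8.84 m
Step 2 — Cb*B = 0.85 * 12.9 = 10.965 m
Step 3 — 1.7*T + Cb*B = 8.84 + 10.965 = 19.805 m
Step 4 — S = 101.2 * 19.805 ≈ 2004.3 m^2 (5 s.f.)

2004.3 m^2


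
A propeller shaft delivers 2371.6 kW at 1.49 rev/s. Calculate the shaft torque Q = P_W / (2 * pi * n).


Formula: Q = P_W / (2 * pi * n)
Step 1 — P_W = 2371.6 kW * 1000 = 2371600.0 W
Step 2 — 2 * pi * n = 2 * pi * 1.49 = 9.361946
Step 3 — Q = 2371600.0 / 9.361946 ≈ 253320 N·m (5 s.f.)

253320 N·m


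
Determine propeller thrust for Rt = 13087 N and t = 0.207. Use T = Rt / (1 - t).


Formula: T = Rt / (1 - t)
Step 1 — (1 - t) = 1 - 0.207 = 0.793
Step 2 — T = 13087 / 0.793 ≈ 16503 N (5 s.f.)

16503 N


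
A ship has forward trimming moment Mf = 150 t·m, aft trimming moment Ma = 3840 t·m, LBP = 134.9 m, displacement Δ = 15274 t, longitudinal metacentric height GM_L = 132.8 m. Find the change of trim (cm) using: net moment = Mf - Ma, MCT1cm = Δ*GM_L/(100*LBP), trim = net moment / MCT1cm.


Formula: net trimming moment = Mf - Ma; MCT1cm = Δ*GM_L/(100*LBP); trim = net moment / MCT1cm
Step 1 — net trimming moment = 150 - 3840 = -3690 t·m
Step 2 — MCT1cm = 15274 * 132.8 / (100 * 134.9) = 150.3623 t·m/cm
Step 3 — trim = -3690 / 150.3623 ≈ -24.541 cm (5 s.f.)

-24.541 cm


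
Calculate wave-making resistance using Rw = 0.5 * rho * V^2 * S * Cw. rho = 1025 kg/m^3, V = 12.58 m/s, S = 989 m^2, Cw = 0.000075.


Formula: Rw = 0.5 * rho * V^2 * S * Cw
Step 1 — V^2 = 12.58^2 = 158.2564
Step 2 — 0.5 * rho * V^2 = 0.5 * 1025 * 158.2564 = 81106.405
Step 3 — Rw = 81106.405 * 989 * 0.000075 ≈ 6016.1 N (5 s.f.)

6016.1 N


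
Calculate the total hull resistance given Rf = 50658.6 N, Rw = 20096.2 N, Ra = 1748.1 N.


Formula: Rt = Rf + Rw + Ra
Substituting: Rt = 50658.6 + 20096.2 + 1748.1
Result: Rt = 72502.9 N

72502.9 N


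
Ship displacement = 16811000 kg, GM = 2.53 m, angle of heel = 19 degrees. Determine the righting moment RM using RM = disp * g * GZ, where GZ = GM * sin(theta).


Formula: GZ = GM * sin(theta); RM = disp * g * GZ
Step 1 — GZ = 2.53 * sin(19°) = 2.53 * 0.325568 = 0.823687 m
Step 2 — RM = 16811000 * 9.81 * 0.823687 ≈ 135840000 N·m (5 s.f.)

135840000 N·m


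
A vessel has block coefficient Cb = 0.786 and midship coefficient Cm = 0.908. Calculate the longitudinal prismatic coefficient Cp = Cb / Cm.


Formula: Cp = Cb / Cm
Substituting: Cp = 0.786 / 0.908
Result: Cp ≈ 0.86564 (5 s.f.)

0.86564


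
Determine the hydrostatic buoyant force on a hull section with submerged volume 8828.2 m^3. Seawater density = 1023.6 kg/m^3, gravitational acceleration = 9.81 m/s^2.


Formula: Fb = rho * g * V
Substituting: Fb = 1023.6 * 9.81 * 8828.2
Intermediate: 1023.6 * 9.81 = 10041.516
Result: Fb = 10041.516 * 8828.2 ≈ 88649000 N (5 s.f.)

88649000 N


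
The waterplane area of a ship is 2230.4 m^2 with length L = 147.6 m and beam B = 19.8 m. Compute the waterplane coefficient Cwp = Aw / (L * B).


Formula: Cwp = Aw / (L * B)
Step 1 — L * B = 147.6 * 19.8 = 2922.48 m^2
Step 2 — Cwp = 2230.4 / 2922.48 ≈ 0.76319 (5 s.f.)

0.76319


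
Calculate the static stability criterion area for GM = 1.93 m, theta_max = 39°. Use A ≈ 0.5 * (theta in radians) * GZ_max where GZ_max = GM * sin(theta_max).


Formula: GZ_max = GM * sin(theta); Area = 0.5 * theta_rad * GZ_max
Step 1 — GZ_max = 1.93 * sin(39°) = 1.93 * 0.62932 = 1.214588 m
Step 2 — theta_rad = 39 * pi/180 = 0.680678 rad
Step 3 — Area = 0.5 * 0.680678 * 1.214588 ≈ 0.41337 m·rad (5 s.f.)

0.41337 m·rad


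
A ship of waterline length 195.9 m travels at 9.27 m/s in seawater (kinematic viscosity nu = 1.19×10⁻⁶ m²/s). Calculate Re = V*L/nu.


Formula: Re = V * L / nu
Step 1 — V * L = 9.27 * 195.9 = 1815.993 m^2/s
Step 2 — Re = 1815.993 / 1.19e-6 = 1.53e+09

1.53e+09


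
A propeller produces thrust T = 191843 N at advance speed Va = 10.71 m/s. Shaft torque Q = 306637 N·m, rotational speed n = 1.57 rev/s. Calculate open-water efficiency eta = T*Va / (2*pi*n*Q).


Formula: eta = T * Va / (2 * pi * n * Q)
Step 1 — numerator = T * Va = 191843 * 10.71 = 2054638.53
Step 2 — 2 * pi * n = 2 * pi * 1.57 = 9.864601
Step 3 — denominator = 9.864601 * 306637 = 3024851.66
Step 4 — eta = 2054638.53 / 3024851.66 ≈ 0.67925 (5 s.f.)

0.67925


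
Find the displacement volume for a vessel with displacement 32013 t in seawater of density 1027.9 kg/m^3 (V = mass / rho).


Formula: V = mass / rho
Step 1 — convert tonnes to kg: 32013 t * 1000 = 32013000 kg
Step 2 — V = 32013000 / 1027.9 ≈ 31144 m^3 (5 s.f.)

31144 m^3


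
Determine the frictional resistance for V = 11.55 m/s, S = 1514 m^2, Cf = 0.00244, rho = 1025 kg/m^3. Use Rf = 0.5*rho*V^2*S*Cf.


Formula: Rf = 0.5 * rho * V^2 * S * Cf
Step 1 — V^2 = 11.55^2 = 133.4025
Step 2 — 0.5 * rho * V^2 = 0.5 * 1025 * 133.4025 = 68368.78125
Step 3 — Rf = 68368.78125 * 1514 * 0.00244 ≈ 252570 N (5 s.f.)

252570 N


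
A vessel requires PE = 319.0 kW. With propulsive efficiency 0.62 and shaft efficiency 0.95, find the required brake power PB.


Formula: PB = PE / (eta_D * eta_S)
Step 1 — combined efficiency = eta_D * eta_S = 0.62 * 0.95 = 0.589
Step 2 — PB = 319.0 / 0.589 ≈ 541.60 kW (5 s.f.)

541.60 kW


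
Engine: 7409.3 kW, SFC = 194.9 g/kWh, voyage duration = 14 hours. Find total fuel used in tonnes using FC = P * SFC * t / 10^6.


Formula: FC (tonnes) = P * SFC * t / 1,000,000
Step 1 — P * SFC * t = 7409.3 * 194.9 * 14 = 20217015.98 g
Step 2 — FC (tonnes) = 20217015.98 / 1,000,000 ≈ 20.217 tonnes (5 s.f.)

20.217 tonnes


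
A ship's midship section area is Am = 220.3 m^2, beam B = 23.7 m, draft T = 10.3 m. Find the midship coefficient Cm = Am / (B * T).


Formula: Cm = Am / (B * T)
Step 1 — B * T = 23.7 * 10.3 = 244.11 m^2
Step 2 — Cm = 220.3 / 244.11 ≈ 0.90246 (5 s.f.)

0.90246


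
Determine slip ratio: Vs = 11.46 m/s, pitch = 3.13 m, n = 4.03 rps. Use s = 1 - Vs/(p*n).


Formula: s = 1 - Vs / (p * n)
Step 1 — p * n = 3.13 * 4.03 = 12.6139
Step 2 — Vs / (p*n) = 11.46 / 12.6139 = 0.908522 (6 d.p.)
Step 3 — s = 1 - 0.908522 = 0.091478

0.091478


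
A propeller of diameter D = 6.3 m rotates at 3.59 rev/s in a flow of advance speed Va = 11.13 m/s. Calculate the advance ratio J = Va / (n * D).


Formula: J = Va / (n * D)
Step 1 — n * D = 3.59 * 6.3 = 22.617
Step 2 — J = 11.13 / 22.617 ≈ 0.49211 (5 s.f.)

0.49211


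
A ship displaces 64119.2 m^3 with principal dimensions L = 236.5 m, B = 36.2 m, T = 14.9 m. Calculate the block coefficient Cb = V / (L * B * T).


Formula: Cb = V / (L * B * T)
Step 1 — L * B * T = 236.5 * 36.2 * 14.9 = 127563.37 m^3
Step 2 — Cb = 64119.2 / 127563.37 ≈ 0.50265 (5 s.f.)

0.50265


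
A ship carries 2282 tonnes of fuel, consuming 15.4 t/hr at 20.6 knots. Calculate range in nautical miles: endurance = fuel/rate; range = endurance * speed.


Formula: endurance = fuel / rate; range = endurance * speed
Step 1 — endurance = 2282 / 15.4 = 148.1818 hours
Step 2 — range = 148.1818 * 20.6 ≈ 3052.5 nautical miles (5 s.f.)

3052.5 NM


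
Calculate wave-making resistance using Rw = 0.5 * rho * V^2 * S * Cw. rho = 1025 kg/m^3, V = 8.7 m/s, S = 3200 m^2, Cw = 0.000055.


Formula: Rw = 0.5 * rho * V^2 * S * Cw
Step 1 — V^2 = 8.7^2 = 75.69
Step 2 — 0.5 * rho * V^2 = 0.5 * 1025 * 75.69 = 38791.125
Step 3 — Rw = 38791.125 * 3200 * 0.000055 ≈ 6827.2 N (5 s.f.)

6827.2 N


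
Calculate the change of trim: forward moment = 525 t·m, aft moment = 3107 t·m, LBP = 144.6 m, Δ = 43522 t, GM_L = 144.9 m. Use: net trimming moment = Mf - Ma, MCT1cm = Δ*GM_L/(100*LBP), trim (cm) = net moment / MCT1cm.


Formula: net trimming moment = Mf - Ma; MCT1cm = Δ*GM_L/(100*LBP); trim = net moment / MCT1cm
Step 1 — net trimming moment = 525 - 3107 = -2582 t·m
Step 2 — MCT1cm = 43522 * 144.9 / (100 * 144.6) = 436.1229 t·m/cm
Step 3 — trim = -2582 / 436.1229 ≈ -5.9203 cm (5 s.f.)

-5.9203 cm


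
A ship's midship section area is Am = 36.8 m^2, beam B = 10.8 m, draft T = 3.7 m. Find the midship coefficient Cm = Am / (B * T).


Formula: Cm = Am / (B * T)
Step 1 — B * T = 10.8 * 3.7 = 39.96 m^2
Step 2 — Cm = 36.8 / 39.96 ≈ 0.92092 (5 s.f.)

0.92092


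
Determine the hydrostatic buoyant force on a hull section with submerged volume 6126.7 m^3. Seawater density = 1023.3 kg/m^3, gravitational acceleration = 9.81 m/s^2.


Formula: Fb = rho * g * V
Substituting: Fb = 1023.3 * 9.81 * 6126.7
Intermediate: 1023.3 * 9.81 = 10038.573
Result: Fb = 10038.573 * 6126.7 ≈ 61503000 N (5 s.f.)

61503000 N


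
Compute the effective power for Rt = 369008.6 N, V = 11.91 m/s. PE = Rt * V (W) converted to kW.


Formula: PE = Rt * V / 1000 (kW)
Step 1 — PE (W) = 369008.6 * 11.91 = 4394892.426 W
Step 2 — PE (kW) = 4394892.426 / 1000 ≈ 4394.9 kW (5 s.f.)

4394.9 kW


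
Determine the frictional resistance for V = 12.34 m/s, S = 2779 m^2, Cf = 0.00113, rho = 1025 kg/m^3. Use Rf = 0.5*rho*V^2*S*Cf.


Formula: Rf = 0.5 * rho * V^2 * S * Cf
Step 1 — V^2 = 12.34^2 = 152.2756
Step 2 — 0.5 * rho * V^2 = 0.5 * 1025 * 152.2756 = 78041.245
Step 3 — Rf = 78041.245 * 2779 * 0.00113 ≈ 245070 N (5 s.f.)

245070 N


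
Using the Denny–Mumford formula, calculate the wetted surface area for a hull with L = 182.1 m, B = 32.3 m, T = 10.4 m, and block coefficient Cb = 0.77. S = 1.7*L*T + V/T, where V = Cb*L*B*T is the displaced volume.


Formula: S = 1.7*L*T + V/T with V = Cb*L*B*T, i.e. S = L * (1.7*T + Cb*B)
Step 1 — 1.7*T = 1.7 * 10.4 = 17.68 m
Step 2 — Cb*B = 0.77 * 32.3 = 24.871 m
Step 3 — 1.7*T + Cb*B = 17.68 + 24.871 = 42.551 m
Step 4 — S = 182.1 * 42.551 ≈ 7748.5 m^2 (5 s.f.)

7748.5 m^2


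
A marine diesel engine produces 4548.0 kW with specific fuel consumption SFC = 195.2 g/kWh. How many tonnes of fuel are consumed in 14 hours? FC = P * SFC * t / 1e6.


Formula: FC (tonnes) = P * SFC * t / 1,000,000
Step 1 — P * SFC * t = 4548.0 * 195.2 * 14 = 12428774.4 g
Step 2 — FC (tonnes) = 12428774.4 / 1,000,000 ≈ 12.429 tonnes (5 s.f.)

12.429 tonnes


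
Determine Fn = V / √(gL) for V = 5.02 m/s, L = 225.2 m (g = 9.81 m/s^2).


Formula: Fn = V / sqrt(g * L)
Step 1 — g * L = 9.81 * 225.2 = 2209.212
Step 2 — sqrt(g * L) = sqrt(2209.212) = 47.002255
Step 3 — Fn = 5.02 / 47.002255 ≈ 0.10680 (5 s.f.)

0.10680


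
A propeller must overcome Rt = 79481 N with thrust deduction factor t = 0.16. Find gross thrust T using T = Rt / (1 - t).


Formula: T = Rt / (1 - t)
Step 1 — (1 - t) = 1 - 0.16 = 0.84
Step 2 — T = 79481 / 0.84 ≈ 94620 N (5 s.f.)

94620 N


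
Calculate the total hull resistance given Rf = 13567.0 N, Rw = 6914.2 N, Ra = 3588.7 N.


Formula: Rt = Rf + Rw + Ra
Substituting: Rt = 13567.0 + 6914.2 + 3588.7
Result: Rt = 24069.9 N

24069.9 N
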